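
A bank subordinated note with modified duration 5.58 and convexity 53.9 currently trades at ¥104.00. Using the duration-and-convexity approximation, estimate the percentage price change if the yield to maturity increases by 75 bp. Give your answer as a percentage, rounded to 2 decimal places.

Duration effect: -D_mod·Δy = -5.58 × (+0.0075) = -0.041850
Convexity effect: ½·C·(Δy)² = 0.5 × 53.9 × (0.0075)² = +0.0015159375
ΔP/P ≈ -0.041850 + 0.0015159375 = -0.0403340625
= -4.03340625%.

-4.03%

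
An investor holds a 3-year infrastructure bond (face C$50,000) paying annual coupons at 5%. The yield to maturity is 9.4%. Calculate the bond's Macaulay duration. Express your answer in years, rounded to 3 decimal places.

2.850 years

Periodic yield y = 0.094. Discount each cash flow and weight by its year:
  t   CF        PV=CF/(1+0.094)^t    t·PV
  1     2,500.00     2,285.1920     2,285.1920
  2     2,500.00     2,088.8409     4,177.6818
  3    52,500.00    40,096.5805   120,289.7416
  Σ                 44,470.6134   126,752.6154
Price P = Σ PV = 44,470.6134.
Macaulay duration = Σ(t·PV) / P = 126,752.6154 / 44,470.6134 = 2.85026 years.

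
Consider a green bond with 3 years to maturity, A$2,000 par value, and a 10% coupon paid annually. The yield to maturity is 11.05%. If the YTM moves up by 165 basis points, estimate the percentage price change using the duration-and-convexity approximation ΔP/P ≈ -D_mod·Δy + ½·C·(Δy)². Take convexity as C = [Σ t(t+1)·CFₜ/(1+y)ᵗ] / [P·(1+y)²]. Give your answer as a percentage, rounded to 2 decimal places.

-3.94%

With y = 0.1105:
  t   CF        PV=CF/(1+0.1105)^t    t·PV        t(t+1)·PV
  1       200.00       180.0991       180.0991         360.1981
  2       200.00       162.1783       324.3567         973.0701
  3     2,200.00     1,606.4492     4,819.3476      19,277.3902
  Σ                  1,948.7266     5,323.8033      20,610.6584
P = 1,948.7266; D_Mac = 2.73194 yrs; D_mod = 2.46010 yrs; C = 8.57638.
Duration effect: -2.46010 × (+0.0165) = -0.040592
Convexity effect: 0.5 × 8.57638 × (0.0165)² = +0.0011675
ΔP/P ≈ -0.040592 + 0.0011675 = -0.039424 = -3.9424%.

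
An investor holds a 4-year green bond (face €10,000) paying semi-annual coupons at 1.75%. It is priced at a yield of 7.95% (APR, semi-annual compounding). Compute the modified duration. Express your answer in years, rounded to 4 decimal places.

Periodic yield y = 0.03975. First find Macaulay duration:
  t   CF        PV=CF/(1+0.03975)^t    t·PV
  1        87.50        84.1548        84.1548
  2        87.50        80.9376       161.8752
  3        87.50        77.8433       233.5299
  4        87.50        74.8673       299.4693
  5        87.50        72.0051       360.0256
  6        87.50        69.2523       415.5141
  7        87.50        66.6048       466.2336
  8    10,087.50     7,385.0275    59,080.2198
  Σ                  7,910.6928    61,101.0223
P = 7,910.6928; Macaulay duration = 61,101.0223 / 7,910.6928 = 7.72385 half-year periods = 3.86193 years.
Modified duration = D_Mac / (1 + y) = 3.86193 / 1.03975 = 3.71428 years.

3.7143 years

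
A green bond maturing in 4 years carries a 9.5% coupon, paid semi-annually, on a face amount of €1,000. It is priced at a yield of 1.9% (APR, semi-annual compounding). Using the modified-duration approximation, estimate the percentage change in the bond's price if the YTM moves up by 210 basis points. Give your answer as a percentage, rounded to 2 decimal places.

-7.28%

Periodic yield y = 0.0095. Modified duration first:
  t   CF        PV=CF/(1+0.0095)^t    t·PV
  1        47.50        47.0530        47.0530
  2        47.50        46.6102        93.2204
  3        47.50        46.1716       138.5147
  4        47.50        45.7371       182.9483
  5        47.50        45.3067       226.5333
  6        47.50        44.8803       269.2817
  7        47.50        44.4579       311.2056
  8     1,047.50       971.1883     7,769.5065
  Σ                  1,291.4050     9,038.2634
P = 1,291.4050; D_Mac = 6.99878 half-year periods = 3.49939 yrs; D_mod = 3.49939/(1+0.0095) = 3.46646 yrs.
ΔP/P ≈ -D_mod · Δy = -3.46646 × (+0.021) = -0.072796 = -7.2796%.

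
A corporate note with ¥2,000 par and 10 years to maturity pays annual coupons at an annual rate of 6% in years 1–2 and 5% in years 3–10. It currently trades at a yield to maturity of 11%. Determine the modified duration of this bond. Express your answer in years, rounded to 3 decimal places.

Periodic yield y = 0.11. First find Macaulay duration:
  t   CF        PV=CF/(1+0.11)^t    t·PV
  1       120.00       108.1081       108.1081
  2       120.00        97.3947       194.7894
  3       100.00        73.1191       219.3574
  4       100.00        65.8731       263.4924
  5       100.00        59.3451       296.7257
  6       100.00        53.4641       320.7845
  7       100.00        48.1658       337.1609
  8       100.00        43.3926       347.1412
  9       100.00        39.0925       351.8323
  10    2,100.00       739.5874     7,395.8741
  Σ                  1,327.5426     9,835.2659
P = 1,327.5426; Macaulay duration = 9,835.2659 / 1,327.5426 = 7.40863 years.
Modified duration = D_Mac / (1 + y) = 7.40863 / 1.11 = 6.67444 years.

6.674 years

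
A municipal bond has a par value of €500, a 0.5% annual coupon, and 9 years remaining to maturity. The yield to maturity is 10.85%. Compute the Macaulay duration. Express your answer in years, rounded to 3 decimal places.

Periodic yield y = 0.1085. Discount each cash flow and weight by its year:
  t   CF        PV=CF/(1+0.1085)^t    t·PV
  1         2.50         2.2553         2.2553
  2         2.50         2.0346         4.0691
  3         2.50         1.8354         5.5062
  4         2.50         1.6558         6.6230
  5         2.50         1.4937         7.4685
  6         2.50         1.3475         8.0849
  7         2.50         1.2156         8.5092
  8         2.50         1.0966         8.7729
  9       502.50       198.8451     1,789.6055
  Σ                    211.7795     1,840.8947
Price P = Σ PV = 211.7795.
Macaulay duration = Σ(t·PV) / P = 1,840.8947 / 211.7795 = 8.69251 years.

8.693 years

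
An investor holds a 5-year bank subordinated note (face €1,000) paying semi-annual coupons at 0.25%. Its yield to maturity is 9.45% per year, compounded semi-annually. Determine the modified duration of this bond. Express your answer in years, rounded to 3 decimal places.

4.739 years

Periodic yield y = 0.04725. First find Macaulay duration:
  t   CF        PV=CF/(1+0.04725)^t    t·PV
  1         1.25         1.1936         1.1936
  2         1.25         1.1397         2.2795
  3         1.25         1.0883         3.2650
  4         1.25         1.0392         4.1569
  5         1.25         0.9923         4.9617
  6         1.25         0.9476         5.6854
  7         1.25         0.9048         6.3337
  8         1.25         0.8640         6.9119
  9         1.25         0.8250         7.4250
  10    1,001.25       631.0138     6,310.1377
  Σ                    640.0084     6,352.3504
P = 640.0084; Macaulay duration = 6,352.3504 / 640.0084 = 9.92542 half-year periods = 4.96271 years.
Modified duration = D_Mac / (1 + y) = 4.96271 / 1.04725 = 4.73880 years.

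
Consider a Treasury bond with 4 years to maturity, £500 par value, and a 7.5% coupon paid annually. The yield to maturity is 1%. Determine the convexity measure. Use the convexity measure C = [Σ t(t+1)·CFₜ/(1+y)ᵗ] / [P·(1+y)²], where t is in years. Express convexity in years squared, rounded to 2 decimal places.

17.30

With y = 0.01:
  t   CF        PV=CF/(1+0.01)^t    t·PV        t(t+1)·PV
  1        37.50        37.1287        37.1287          74.2574
  2        37.50        36.7611        73.5222         220.5666
  3        37.50        36.3971       109.1914         436.7656
  4       537.50       516.5269     2,066.1077      10,330.5387
  Σ                    626.8139     2,285.9500      11,062.1283
P = 626.8139.
Convexity = Σ t(t+1)·PV / [P·(1+y)²] = 11,062.1283 / (626.8139 × 1.020100) = 17.30045.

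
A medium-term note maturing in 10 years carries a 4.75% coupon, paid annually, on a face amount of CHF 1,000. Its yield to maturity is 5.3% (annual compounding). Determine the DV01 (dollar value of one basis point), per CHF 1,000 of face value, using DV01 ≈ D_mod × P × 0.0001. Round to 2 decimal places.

Periodic yield y = 0.053.
  t   CF        PV=CF/(1+0.053)^t    t·PV
  1        47.50        45.1092        45.1092
  2        47.50        42.8388        85.6775
  3        47.50        40.6826       122.0477
  4        47.50        38.6349       154.5397
  5        47.50        36.6903       183.4517
  6        47.50        34.8436       209.0618
  7        47.50        33.0899       231.6291
  8        47.50        31.4244       251.3950
  9        47.50        29.8427       268.5844
  10    1,047.50       624.9860     6,249.8604
  Σ                    958.1424     7,801.3566
P = 958.1424; D_Mac = 8.14217 yrs; D_mod = 7.73235 yrs.
DV01 ≈ 7.73235 × 958.1424 × 0.0001 = 0.740870.

CHF 0.74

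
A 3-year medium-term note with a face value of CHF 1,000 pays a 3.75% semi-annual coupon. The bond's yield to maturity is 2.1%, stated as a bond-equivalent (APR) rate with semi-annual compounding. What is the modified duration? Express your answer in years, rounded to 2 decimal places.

Periodic yield y = 0.0105. First find Macaulay duration:
  t   CF        PV=CF/(1+0.0105)^t    t·PV
  1        18.75        18.5552        18.5552
  2        18.75        18.3624        36.7247
  3        18.75        18.1716        54.5147
  4        18.75        17.9827        71.9310
  5        18.75        17.7959        88.9794
  6     1,018.75       956.8629     5,741.1774
  Σ                  1,047.7306     6,011.8824
P = 1,047.7306; Macaulay duration = 6,011.8824 / 1,047.7306 = 5.73800 half-year periods = 2.86900 years.
Modified duration = D_Mac / (1 + y) = 2.86900 / 1.0105 = 2.83919 years.

2.84 years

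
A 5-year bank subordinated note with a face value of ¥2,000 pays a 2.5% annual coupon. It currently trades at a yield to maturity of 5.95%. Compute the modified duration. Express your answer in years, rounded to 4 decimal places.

Periodic yield y = 0.0595. First find Macaulay duration:
  t   CF        PV=CF/(1+0.0595)^t    t·PV
  1        50.00        47.1921        47.1921
  2        50.00        44.5418        89.0837
  3        50.00        42.0404       126.1213
  4        50.00        39.6795       158.7180
  5     2,050.00     1,535.4973     7,677.4865
  Σ                  1,708.9511     8,098.6015
P = 1,708.9511; Macaulay duration = 8,098.6015 / 1,708.9511 = 4.73893 years.
Modified duration = D_Mac / (1 + y) = 4.73893 / 1.0595 = 4.47280 years.

4.4728 years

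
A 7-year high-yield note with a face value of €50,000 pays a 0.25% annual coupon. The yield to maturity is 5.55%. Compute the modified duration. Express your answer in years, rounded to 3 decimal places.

6.570 years

Periodic yield y = 0.0555. First find Macaulay duration:
  t   CF        PV=CF/(1+0.0555)^t    t·PV
  1       125.00       118.4273       118.4273
  2       125.00       112.2002       224.4004
  3       125.00       106.3005       318.9015
  4       125.00       100.7110       402.8441
  5       125.00        95.4155       477.0774
  6       125.00        90.3984       542.3902
  7    50,125.00    34,343.6716   240,405.7009
  Σ                 34,967.1244   242,489.7417
P = 34,967.1244; Macaulay duration = 242,489.7417 / 34,967.1244 = 6.93479 years.
Modified duration = D_Mac / (1 + y) = 6.93479 / 1.0555 = 6.57015 years.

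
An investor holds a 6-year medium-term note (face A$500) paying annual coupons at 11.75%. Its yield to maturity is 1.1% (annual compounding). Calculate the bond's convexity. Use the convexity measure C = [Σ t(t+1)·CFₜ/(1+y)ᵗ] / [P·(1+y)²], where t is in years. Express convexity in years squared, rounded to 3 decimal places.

31.394

With y = 0.011:
  t   CF        PV=CF/(1+0.011)^t    t·PV        t(t+1)·PV
  1        58.75        58.1108        58.1108         116.2216
  2        58.75        57.4785       114.9570         344.8711
  3        58.75        56.8531       170.5594         682.2376
  4        58.75        56.2346       224.9382       1,124.6911
  5        58.75        55.6227       278.1135       1,668.6811
  6       558.75       523.2516     3,139.5099      21,976.5691
  Σ                    807.5513     3,986.1888      25,913.2715
P = 807.5513.
Convexity = Σ t(t+1)·PV / [P·(1+y)²] = 25,913.2715 / (807.5513 × 1.022121) = 31.39423.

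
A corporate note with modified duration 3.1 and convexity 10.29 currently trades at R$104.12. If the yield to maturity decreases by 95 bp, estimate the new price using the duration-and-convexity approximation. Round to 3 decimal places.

R$107.235

Duration effect: -D_mod·Δy = -3.1 × (-0.0095) = +0.029450
Convexity effect: ½·C·(Δy)² = 0.5 × 10.29 × (-0.0095)² = +0.00046433625
ΔP/P ≈ +0.029450 + 0.00046433625 = +0.02991433625
New price ≈ 104.12 × (1 + 0.02991433625) = 107.23468069035.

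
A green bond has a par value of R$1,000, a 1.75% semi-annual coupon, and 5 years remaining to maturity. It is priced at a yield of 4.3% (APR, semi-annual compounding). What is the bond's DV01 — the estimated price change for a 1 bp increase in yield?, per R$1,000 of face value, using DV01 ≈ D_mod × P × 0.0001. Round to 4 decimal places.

R$0.4160

Periodic yield y = 0.0215.
  t   CF        PV=CF/(1+0.0215)^t    t·PV
  1         8.75         8.5658         8.5658
  2         8.75         8.3855        16.7711
  3         8.75         8.2091        24.6272
  4         8.75         8.0363        32.1451
  5         8.75         7.8671        39.3356
  6         8.75         7.7015        46.2093
  7         8.75         7.5394        52.7761
  8         8.75         7.3808        59.0461
  9         8.75         7.2254        65.0287
  10    1,008.75       815.4547     8,154.5470
  Σ                    886.3657     8,499.0520
P = 886.3657; D_Mac = 9.58865 half-year periods = 4.79433 yrs; D_mod = 4.69342 yrs.
DV01 ≈ 4.69342 × 886.3657 × 0.0001 = 0.416008.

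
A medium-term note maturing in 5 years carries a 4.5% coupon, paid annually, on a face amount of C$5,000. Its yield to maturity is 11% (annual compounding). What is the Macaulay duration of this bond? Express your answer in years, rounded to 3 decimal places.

Periodic yield y = 0.11. Discount each cash flow and weight by its year:
  t   CF        PV=CF/(1+0.11)^t    t·PV
  1       225.00       202.7027       202.7027
  2       225.00       182.6150       365.2301
  3       225.00       164.5181       493.5542
  4       225.00       148.2145       592.8579
  5     5,225.00     3,100.7832    15,503.9159
  Σ                  3,798.8335    17,158.2608
Price P = Σ PV = 3,798.8335.
Macaulay duration = Σ(t·PV) / P = 17,158.2608 / 3,798.8335 = 4.51672 years.

4.517 years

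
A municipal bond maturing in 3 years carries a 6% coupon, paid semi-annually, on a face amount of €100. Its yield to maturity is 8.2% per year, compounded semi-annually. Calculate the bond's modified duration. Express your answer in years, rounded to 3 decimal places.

Periodic yield y = 0.041. First find Macaulay duration:
  t   CF        PV=CF/(1+0.041)^t    t·PV
  1         3.00         2.8818         2.8818
  2         3.00         2.7683         5.5367
  3         3.00         2.6593         7.9779
  4         3.00         2.5546        10.2183
  5         3.00         2.4540        12.2698
  6       103.00        80.9343       485.6061
  Σ                     94.2524       524.4906
P = 94.2524; Macaulay duration = 524.4906 / 94.2524 = 5.56475 half-year periods = 2.78237 years.
Modified duration = D_Mac / (1 + y) = 2.78237 / 1.041 = 2.67279 years.

2.673 years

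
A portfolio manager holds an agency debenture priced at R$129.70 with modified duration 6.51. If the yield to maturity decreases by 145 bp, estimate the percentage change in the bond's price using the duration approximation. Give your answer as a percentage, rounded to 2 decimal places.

+9.44%

Duration approximation: ΔP/P ≈ -D_mod · Δy = -6.51 × (-0.0145) = +0.094395.
As a percentage: +9.4395%.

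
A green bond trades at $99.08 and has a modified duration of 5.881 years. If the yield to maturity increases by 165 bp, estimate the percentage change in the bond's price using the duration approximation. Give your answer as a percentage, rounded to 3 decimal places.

Duration approximation: ΔP/P ≈ -D_mod · Δy = -5.881 × (+0.0165) = -0.0970365.
As a percentage: -9.70365%.

-9.704%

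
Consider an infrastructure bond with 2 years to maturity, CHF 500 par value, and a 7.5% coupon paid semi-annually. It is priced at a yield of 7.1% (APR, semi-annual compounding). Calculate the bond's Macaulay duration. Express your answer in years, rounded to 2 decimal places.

Periodic yield y = 0.0355. Discount each cash flow and weight by its period:
  t   CF        PV=CF/(1+0.0355)^t    t·PV
  1        18.75        18.1072        18.1072
  2        18.75        17.4864        34.9729
  3        18.75        16.8869        50.6608
  4       518.75       451.1882     1,804.7526
  Σ                    503.6687     1,908.4935
Price P = Σ PV = 503.6687.
Macaulay duration = Σ(t·PV) / P = 1,908.4935 / 503.6687 = 3.78918 half-year periods.
In years: 3.78918 / 2 = 1.89459 years.

1.89 years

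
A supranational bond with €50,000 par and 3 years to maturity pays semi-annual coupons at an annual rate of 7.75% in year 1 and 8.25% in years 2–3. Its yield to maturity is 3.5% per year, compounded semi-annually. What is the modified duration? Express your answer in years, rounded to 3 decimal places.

Periodic yield y = 0.0175. First find Macaulay duration:
  t   CF        PV=CF/(1+0.0175)^t    t·PV
  1     1,937.50     1,904.1769     1,904.1769
  2     1,937.50     1,871.4269     3,742.8539
  3     2,062.50     1,957.9009     5,873.7027
  4     2,062.50     1,924.2269     7,696.9077
  5     2,062.50     1,891.1321     9,455.6605
  6    52,062.50    46,915.7336   281,494.4015
  Σ                 56,464.5973   310,167.7031
P = 56,464.5973; Macaulay duration = 310,167.7031 / 56,464.5973 = 5.49314 half-year periods = 2.74657 years.
Modified duration = D_Mac / (1 + y) = 2.74657 / 1.0175 = 2.69933 years.

2.699 years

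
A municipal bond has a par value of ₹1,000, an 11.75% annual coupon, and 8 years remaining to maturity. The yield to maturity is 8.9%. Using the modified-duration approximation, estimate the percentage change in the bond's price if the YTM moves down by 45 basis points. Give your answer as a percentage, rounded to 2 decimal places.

+2.39%

Periodic yield y = 0.089. Modified duration first:
  t   CF        PV=CF/(1+0.089)^t    t·PV
  1       117.50       107.8972       107.8972
  2       117.50        99.0791       198.1582
  3       117.50        90.9817       272.9452
  4       117.50        83.5461       334.1845
  5       117.50        76.7182       383.5911
  6       117.50        70.4483       422.6899
  7       117.50        64.6908       452.8358
  8     1,117.50       564.9688     4,519.7507
  Σ                  1,158.3303     6,692.0525
P = 1,158.3303; D_Mac = 5.77733 yrs; D_mod = 5.77733/(1+0.089) = 5.30517 yrs.
ΔP/P ≈ -D_mod · Δy = -5.30517 × (-0.0045) = +0.023873 = +2.3873%.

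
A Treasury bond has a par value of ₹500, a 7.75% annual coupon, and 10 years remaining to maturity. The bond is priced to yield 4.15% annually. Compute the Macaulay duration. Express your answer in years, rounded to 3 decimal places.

Periodic yield y = 0.0415. Discount each cash flow and weight by its year:
  t   CF        PV=CF/(1+0.0415)^t    t·PV
  1        38.75        37.2060        37.2060
  2        38.75        35.7234        71.4469
  3        38.75        34.3000       102.8999
  4        38.75        32.9333       131.7330
  5        38.75        31.6210       158.1049
  6        38.75        30.3610       182.1660
  7        38.75        29.1512       204.0586
  8        38.75        27.9897       223.9172
  9        38.75        26.8744       241.8693
  10      538.75       358.7522     3,587.5217
  Σ                    644.9120     4,940.9235
Price P = Σ PV = 644.9120.
Macaulay duration = Σ(t·PV) / P = 4,940.9235 / 644.9120 = 7.66139 years.

7.661 years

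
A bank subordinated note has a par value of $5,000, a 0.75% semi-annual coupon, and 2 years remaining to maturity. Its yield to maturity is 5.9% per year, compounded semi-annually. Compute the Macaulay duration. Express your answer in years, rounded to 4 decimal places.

Periodic yield y = 0.0295. Discount each cash flow and weight by its period:
  t   CF        PV=CF/(1+0.0295)^t    t·PV
  1        18.75        18.2127        18.2127
  2        18.75        17.6908        35.3817
  3        18.75        17.1839        51.5518
  4     5,018.75     4,467.7633    17,871.0533
  Σ                  4,520.8508    17,976.1995
Price P = Σ PV = 4,520.8508.
Macaulay duration = Σ(t·PV) / P = 17,976.1995 / 4,520.8508 = 3.97629 half-year periods.
In years: 3.97629 / 2 = 1.98814 years.

1.9881 years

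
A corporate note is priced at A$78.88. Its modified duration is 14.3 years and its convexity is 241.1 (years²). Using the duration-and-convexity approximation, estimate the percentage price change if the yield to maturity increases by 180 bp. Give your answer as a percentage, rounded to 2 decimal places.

-21.83%

Duration effect: -D_mod·Δy = -14.3 × (+0.018) = -0.257400
Convexity effect: ½·C·(Δy)² = 0.5 × 241.1 × (0.018)² = +0.0390582
ΔP/P ≈ -0.257400 + 0.0390582 = -0.2183418
= -21.83418%.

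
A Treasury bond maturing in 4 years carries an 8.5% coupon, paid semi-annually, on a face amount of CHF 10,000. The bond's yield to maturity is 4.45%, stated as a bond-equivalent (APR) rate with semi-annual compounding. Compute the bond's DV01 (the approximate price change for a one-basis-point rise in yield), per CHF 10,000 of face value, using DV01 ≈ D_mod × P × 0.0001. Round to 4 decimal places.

Periodic yield y = 0.02225.
  t   CF        PV=CF/(1+0.02225)^t    t·PV
  1       425.00       415.7496       415.7496
  2       425.00       406.7005       813.4010
  3       425.00       397.8484     1,193.5451
  4       425.00       389.1889     1,556.7556
  5       425.00       380.7179     1,903.5897
  6       425.00       372.4313     2,234.5880
  7       425.00       364.3251     2,550.2757
  8    10,425.00     8,742.1672    69,937.3378
  Σ                 11,469.1289    80,605.2425
P = 11,469.1289; D_Mac = 7.02802 half-year periods = 3.51401 yrs; D_mod = 3.43752 yrs.
DV01 ≈ 3.43752 × 11,469.1289 × 0.0001 = 3.942541.

CHF 3.9425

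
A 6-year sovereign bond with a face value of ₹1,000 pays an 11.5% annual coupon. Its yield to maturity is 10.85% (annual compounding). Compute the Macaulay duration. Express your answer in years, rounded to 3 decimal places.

Periodic yield y = 0.1085. Discount each cash flow and weight by its year:
  t   CF        PV=CF/(1+0.1085)^t    t·PV
  1       115.00       103.7438       103.7438
  2       115.00        93.5894       187.1787
  3       115.00        84.4288       253.2865
  4       115.00        76.1649       304.6597
  5       115.00        68.7099       343.5495
  6     1,115.00       600.9809     3,605.8855
  Σ                  1,027.6177     4,798.3037
Price P = Σ PV = 1,027.6177.
Macaulay duration = Σ(t·PV) / P = 4,798.3037 / 1,027.6177 = 4.66935 years.

4.669 years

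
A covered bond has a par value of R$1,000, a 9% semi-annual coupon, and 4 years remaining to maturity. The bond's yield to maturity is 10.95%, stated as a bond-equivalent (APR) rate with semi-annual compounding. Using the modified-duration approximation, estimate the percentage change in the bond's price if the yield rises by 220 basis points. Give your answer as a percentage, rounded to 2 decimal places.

-7.14%

Periodic yield y = 0.05475. Modified duration first:
  t   CF        PV=CF/(1+0.05475)^t    t·PV
  1        45.00        42.6641        42.6641
  2        45.00        40.4495        80.8991
  3        45.00        38.3499       115.0496
  4        45.00        36.3592       145.4368
  5        45.00        34.4719       172.3594
  6        45.00        32.6825       196.0950
  7        45.00        30.9860       216.9021
  8     1,045.00       682.2130     5,457.7043
  Σ                    938.1762     6,427.1105
P = 938.1762; D_Mac = 6.85064 half-year periods = 3.42532 yrs; D_mod = 3.42532/(1+0.05475) = 3.24752 yrs.
ΔP/P ≈ -D_mod · Δy = -3.24752 × (+0.022) = -0.071445 = -7.1445%.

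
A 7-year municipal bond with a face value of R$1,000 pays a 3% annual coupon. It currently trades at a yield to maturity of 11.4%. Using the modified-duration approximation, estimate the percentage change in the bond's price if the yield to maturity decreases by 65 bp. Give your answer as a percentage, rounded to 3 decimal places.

Periodic yield y = 0.114. Modified duration first:
  t   CF        PV=CF/(1+0.114)^t    t·PV
  1        30.00        26.9300        26.9300
  2        30.00        24.1741        48.3483
  3        30.00        21.7003        65.1009
  4        30.00        19.4796        77.9185
  5        30.00        17.4862        87.4310
  6        30.00        15.6968        94.1806
  7     1,030.00       483.7722     3,386.4053
  Σ                    609.2392     3,786.3144
P = 609.2392; D_Mac = 6.21482 yrs; D_mod = 6.21482/(1+0.114) = 5.57884 yrs.
ΔP/P ≈ -D_mod · Δy = -5.57884 × (-0.0065) = +0.036262 = +3.6262%.

+3.626%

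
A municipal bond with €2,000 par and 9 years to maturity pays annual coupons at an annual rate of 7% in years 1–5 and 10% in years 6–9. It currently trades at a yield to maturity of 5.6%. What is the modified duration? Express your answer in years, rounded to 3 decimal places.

6.721 years

Periodic yield y = 0.056. First find Macaulay duration:
  t   CF        PV=CF/(1+0.056)^t    t·PV
  1       140.00       132.5758       132.5758
  2       140.00       125.5452       251.0904
  3       140.00       118.8875       356.6626
  4       140.00       112.5829       450.3315
  5       140.00       106.6126       533.0629
  6       200.00       144.2270       865.3618
  7       200.00       136.5786       956.0500
  8       200.00       129.3358     1,034.6862
  9     2,200.00     1,347.2476    12,125.2284
  Σ                  2,353.5929    16,705.0495
P = 2,353.5929; Macaulay duration = 16,705.0495 / 2,353.5929 = 7.09768 years.
Modified duration = D_Mac / (1 + y) = 7.09768 / 1.056 = 6.72129 years.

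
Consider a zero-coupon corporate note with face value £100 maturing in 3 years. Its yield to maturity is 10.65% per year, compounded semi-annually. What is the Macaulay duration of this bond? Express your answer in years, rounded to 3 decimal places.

A zero-coupon bond has a single cash flow at maturity, so its Macaulay duration equals its maturity: 3 years.
(Equivalently: 6 semi-annual periods ÷ 2 = 3 years.)

3.000 years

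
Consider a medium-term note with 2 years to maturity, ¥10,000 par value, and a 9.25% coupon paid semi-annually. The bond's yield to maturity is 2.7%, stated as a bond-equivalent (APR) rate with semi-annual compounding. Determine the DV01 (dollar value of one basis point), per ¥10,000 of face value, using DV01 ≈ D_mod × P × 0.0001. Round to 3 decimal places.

¥2.089

Periodic yield y = 0.0135.
  t   CF        PV=CF/(1+0.0135)^t    t·PV
  1       462.50       456.3394       456.3394
  2       462.50       450.2609       900.5218
  3       462.50       444.2633     1,332.7900
  4    10,462.50     9,916.0900    39,664.3599
  Σ                 11,266.9536    42,354.0111
P = 11,266.9536; D_Mac = 3.75914 half-year periods = 1.87957 yrs; D_mod = 1.85453 yrs.
DV01 ≈ 1.85453 × 11,266.9536 × 0.0001 = 2.089492.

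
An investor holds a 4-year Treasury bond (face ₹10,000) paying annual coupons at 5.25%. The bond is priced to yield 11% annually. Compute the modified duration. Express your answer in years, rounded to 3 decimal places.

3.312 years

Periodic yield y = 0.11. First find Macaulay duration:
  t   CF        PV=CF/(1+0.11)^t    t·PV
  1       525.00       472.9730       472.9730
  2       525.00       426.1018       852.2036
  3       525.00       383.8755     1,151.6264
  4    10,525.00     6,933.1435    27,732.5740
  Σ                  8,216.0937    30,209.3770
P = 8,216.0937; Macaulay duration = 30,209.3770 / 8,216.0937 = 3.67685 years.
Modified duration = D_Mac / (1 + y) = 3.67685 / 1.11 = 3.31248 years.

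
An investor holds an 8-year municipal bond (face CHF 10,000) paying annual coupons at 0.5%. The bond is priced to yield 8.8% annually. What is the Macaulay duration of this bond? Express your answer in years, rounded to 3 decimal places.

7.796 years

Periodic yield y = 0.088. Discount each cash flow and weight by its year:
  t   CF        PV=CF/(1+0.088)^t    t·PV
  1        50.00        45.9559        45.9559
  2        50.00        42.2389        84.4777
  3        50.00        38.8225       116.4675
  4        50.00        35.6824       142.7297
  5        50.00        32.7964       163.9818
  6        50.00        30.1437       180.8622
  7        50.00        27.7056       193.9393
  8    10,050.00     5,118.4080    40,947.2637
  Σ                  5,371.7533    41,875.6778
Price P = Σ PV = 5,371.7533.
Macaulay duration = Σ(t·PV) / P = 41,875.6778 / 5,371.7533 = 7.79553 years.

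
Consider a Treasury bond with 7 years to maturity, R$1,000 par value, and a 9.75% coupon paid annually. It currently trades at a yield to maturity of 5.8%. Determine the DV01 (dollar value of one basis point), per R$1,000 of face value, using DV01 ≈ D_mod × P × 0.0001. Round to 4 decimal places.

R$0.6415

Periodic yield y = 0.058.
  t   CF        PV=CF/(1+0.058)^t    t·PV
  1        97.50        92.1550        92.1550
  2        97.50        87.1030       174.2061
  3        97.50        82.3280       246.9840
  4        97.50        77.8148       311.2590
  5        97.50        73.5489       367.7446
  6        97.50        69.5169       417.1016
  7     1,097.50       739.6135     5,177.2948
  Σ                  1,222.0802     6,786.7451
P = 1,222.0802; D_Mac = 5.55344 yrs; D_mod = 5.24900 yrs.
DV01 ≈ 5.24900 × 1,222.0802 × 0.0001 = 0.641469.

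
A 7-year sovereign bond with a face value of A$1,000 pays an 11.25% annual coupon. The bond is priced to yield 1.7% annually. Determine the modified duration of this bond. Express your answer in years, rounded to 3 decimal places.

Periodic yield y = 0.017. First find Macaulay duration:
  t   CF        PV=CF/(1+0.017)^t    t·PV
  1       112.50       110.6195       110.6195
  2       112.50       108.7704       217.5407
  3       112.50       106.9522       320.8566
  4       112.50       105.1644       420.6576
  5       112.50       103.4065       517.0324
  6       112.50       101.6780       610.0677
  7     1,112.50       988.6745     6,920.7218
  Σ                  1,625.2654     9,117.4962
P = 1,625.2654; Macaulay duration = 9,117.4962 / 1,625.2654 = 5.60985 years.
Modified duration = D_Mac / (1 + y) = 5.60985 / 1.017 = 5.51608 years.

5.516 years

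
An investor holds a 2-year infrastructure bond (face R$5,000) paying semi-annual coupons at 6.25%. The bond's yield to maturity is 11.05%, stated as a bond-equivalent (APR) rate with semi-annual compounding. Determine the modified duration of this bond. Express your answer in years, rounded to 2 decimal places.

1.81 years

Periodic yield y = 0.05525. First find Macaulay duration:
  t   CF        PV=CF/(1+0.05525)^t    t·PV
  1       156.25       148.0692       148.0692
  2       156.25       140.3167       280.6334
  3       156.25       132.9701       398.9103
  4     5,156.25     4,158.2684    16,633.0738
  Σ                  4,579.6244    17,460.6866
P = 4,579.6244; Macaulay duration = 17,460.6866 / 4,579.6244 = 3.81269 half-year periods = 1.90634 years.
Modified duration = D_Mac / (1 + y) = 1.90634 / 1.05525 = 1.80653 years.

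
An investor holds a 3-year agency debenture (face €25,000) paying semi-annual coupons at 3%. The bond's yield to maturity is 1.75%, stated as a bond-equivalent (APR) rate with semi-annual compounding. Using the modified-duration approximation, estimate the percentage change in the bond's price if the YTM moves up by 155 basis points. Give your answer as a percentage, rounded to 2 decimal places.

Periodic yield y = 0.00875. Modified duration first:
  t   CF        PV=CF/(1+0.00875)^t    t·PV
  1       375.00       371.7472       371.7472
  2       375.00       368.5226       737.0453
  3       375.00       365.3260     1,095.9781
  4       375.00       362.1572     1,448.6286
  5       375.00       359.0158     1,795.0789
  6    25,375.00    24,082.6772   144,496.0632
  Σ                 25,909.4460   149,944.5413
P = 25,909.4460; D_Mac = 5.78725 half-year periods = 2.89363 yrs; D_mod = 2.89363/(1+0.00875) = 2.86853 yrs.
ΔP/P ≈ -D_mod · Δy = -2.86853 × (+0.0155) = -0.044462 = -4.4462%.

-4.45%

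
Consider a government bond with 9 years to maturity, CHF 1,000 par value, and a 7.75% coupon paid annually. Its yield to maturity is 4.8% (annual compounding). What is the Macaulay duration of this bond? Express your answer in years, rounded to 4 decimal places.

Periodic yield y = 0.048. Discount each cash flow and weight by its year:
  t   CF        PV=CF/(1+0.048)^t    t·PV
  1        77.50        73.9504        73.9504
  2        77.50        70.5633       141.1267
  3        77.50        67.3314       201.9943
  4        77.50        64.2476       256.9902
  5        77.50        61.3049       306.5246
  6        77.50        58.4971       350.9823
  7        77.50        55.8178       390.7246
  8        77.50        53.2613       426.0901
  9     1,077.50       706.5871     6,359.2843
  Σ                  1,211.5609     8,507.6675
Price P = Σ PV = 1,211.5609.
Macaulay duration = Σ(t·PV) / P = 8,507.6675 / 1,211.5609 = 7.02207 years.

7.0221 years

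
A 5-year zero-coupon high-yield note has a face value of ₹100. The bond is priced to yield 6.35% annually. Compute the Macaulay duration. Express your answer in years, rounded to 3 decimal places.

5.000 years

A zero-coupon bond has a single cash flow at maturity, so its Macaulay duration equals its maturity: 5 years.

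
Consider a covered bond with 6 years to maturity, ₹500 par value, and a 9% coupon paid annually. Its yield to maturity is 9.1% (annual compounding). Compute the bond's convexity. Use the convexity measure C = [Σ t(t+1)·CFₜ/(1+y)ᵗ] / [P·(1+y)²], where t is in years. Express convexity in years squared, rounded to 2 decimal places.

26.68

With y = 0.091:
  t   CF        PV=CF/(1+0.091)^t    t·PV        t(t+1)·PV
  1        45.00        41.2466        41.2466          82.4931
  2        45.00        37.8062        75.6124         226.8372
  3        45.00        34.6528       103.9584         415.8335
  4        45.00        31.7624       127.0497         635.2483
  5        45.00        29.1131       145.5656         873.3936
  6       545.00       323.1826     1,939.0957      13,573.6701
  Σ                    497.7637     2,432.5283      15,807.4758
P = 497.7637.
Convexity = Σ t(t+1)·PV / [P·(1+y)²] = 15,807.4758 / (497.7637 × 1.190281) = 26.68024.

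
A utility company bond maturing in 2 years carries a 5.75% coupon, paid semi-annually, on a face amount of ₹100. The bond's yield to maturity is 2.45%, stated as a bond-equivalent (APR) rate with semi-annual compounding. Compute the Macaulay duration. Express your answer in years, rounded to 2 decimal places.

Periodic yield y = 0.01225. Discount each cash flow and weight by its period:
  t   CF        PV=CF/(1+0.01225)^t    t·PV
  1        2.875         2.8402         2.8402
  2        2.875         2.8058         5.6117
  3        2.875         2.7719         8.3156
  4      102.875        97.9848       391.9392
  Σ                    106.4027       408.7067
Price P = Σ PV = 106.4027.
Macaulay duration = Σ(t·PV) / P = 408.7067 / 106.4027 = 3.84113 half-year periods.
In years: 3.84113 / 2 = 1.92057 years.

1.92 years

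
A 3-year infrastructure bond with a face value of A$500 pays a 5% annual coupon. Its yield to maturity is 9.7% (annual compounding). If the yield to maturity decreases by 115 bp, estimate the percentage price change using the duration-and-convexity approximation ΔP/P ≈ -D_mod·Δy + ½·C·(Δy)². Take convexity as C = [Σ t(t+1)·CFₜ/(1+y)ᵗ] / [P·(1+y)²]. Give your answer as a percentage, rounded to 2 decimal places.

With y = 0.097:
  t   CF        PV=CF/(1+0.097)^t    t·PV        t(t+1)·PV
  1        25.00        22.7894        22.7894          45.5789
  2        25.00        20.7743        41.5486         124.6459
  3       525.00       397.6852     1,193.0556       4,772.2223
  Σ                    441.2489     1,257.3936       4,942.4471
P = 441.2489; D_Mac = 2.84962 yrs; D_mod = 2.59765 yrs; C = 9.30776.
Duration effect: -2.59765 × (-0.0115) = +0.029873
Convexity effect: 0.5 × 9.30776 × (-0.0115)² = +0.0006155
ΔP/P ≈ +0.029873 + 0.0006155 = +0.030488 = +3.0488%.

+3.05%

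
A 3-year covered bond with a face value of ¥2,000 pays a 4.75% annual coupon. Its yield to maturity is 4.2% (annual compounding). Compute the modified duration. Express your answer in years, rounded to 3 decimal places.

2.752 years

Periodic yield y = 0.042. First find Macaulay duration:
  t   CF        PV=CF/(1+0.042)^t    t·PV
  1        95.00        91.1708        91.1708
  2        95.00        87.4960       174.9920
  3     2,095.00     1,851.7437     5,555.2310
  Σ                  2,030.4105     5,821.3938
P = 2,030.4105; Macaulay duration = 5,821.3938 / 2,030.4105 = 2.86710 years.
Modified duration = D_Mac / (1 + y) = 2.86710 / 1.042 = 2.75154 years.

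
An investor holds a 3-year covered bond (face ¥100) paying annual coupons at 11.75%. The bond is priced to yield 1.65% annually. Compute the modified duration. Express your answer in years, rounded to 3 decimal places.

2.689 years

Periodic yield y = 0.0165. First find Macaulay duration:
  t   CF        PV=CF/(1+0.0165)^t    t·PV
  1        11.75        11.5593        11.5593
  2        11.75        11.3716        22.7433
  3       111.75       106.3960       319.1881
  Σ                    129.3269       353.4906
P = 129.3269; Macaulay duration = 353.4906 / 129.3269 = 2.73331 years.
Modified duration = D_Mac / (1 + y) = 2.73331 / 1.0165 = 2.68894 years.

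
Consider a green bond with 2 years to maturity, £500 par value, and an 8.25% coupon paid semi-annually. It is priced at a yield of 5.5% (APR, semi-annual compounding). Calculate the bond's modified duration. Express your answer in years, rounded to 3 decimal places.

1.837 years

Periodic yield y = 0.0275. First find Macaulay duration:
  t   CF        PV=CF/(1+0.0275)^t    t·PV
  1       20.625        20.0730        20.0730
  2       20.625        19.5358        39.0715
  3       20.625        19.0129        57.0387
  4      520.625       467.0869     1,868.3476
  Σ                    525.7086     1,984.5309
P = 525.7086; Macaulay duration = 1,984.5309 / 525.7086 = 3.77496 half-year periods = 1.88748 years.
Modified duration = D_Mac / (1 + y) = 1.88748 / 1.0275 = 1.83697 years.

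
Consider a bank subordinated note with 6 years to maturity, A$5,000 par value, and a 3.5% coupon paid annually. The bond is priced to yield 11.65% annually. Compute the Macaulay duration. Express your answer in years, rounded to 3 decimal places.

Periodic yield y = 0.1165. Discount each cash flow and weight by its year:
  t   CF        PV=CF/(1+0.1165)^t    t·PV
  1       175.00       156.7398       156.7398
  2       175.00       140.3850       280.7699
  3       175.00       125.7366       377.2099
  4       175.00       112.6168       450.4672
  5       175.00       100.8659       504.3296
  6     5,175.00     2,671.5173    16,029.1038
  Σ                  3,307.8614    17,798.6201
Price P = Σ PV = 3,307.8614.
Macaulay duration = Σ(t·PV) / P = 17,798.6201 / 3,307.8614 = 5.38070 years.

5.381 years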